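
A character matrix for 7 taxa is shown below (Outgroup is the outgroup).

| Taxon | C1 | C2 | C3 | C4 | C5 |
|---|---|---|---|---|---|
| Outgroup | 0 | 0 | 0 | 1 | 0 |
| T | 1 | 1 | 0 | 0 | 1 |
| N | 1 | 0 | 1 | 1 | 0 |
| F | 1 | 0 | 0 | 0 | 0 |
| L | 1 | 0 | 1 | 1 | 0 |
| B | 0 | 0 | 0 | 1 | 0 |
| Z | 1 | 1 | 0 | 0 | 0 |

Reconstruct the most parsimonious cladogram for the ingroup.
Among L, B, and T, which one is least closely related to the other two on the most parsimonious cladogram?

Character polarity is set by the outgroup: the derived state is whichever differs from the outgroup's state, so for C4 the derived state is '0', and for the remaining characters it is '1'.
C1 (derived state '1') is shared by F, L, N, T, and Z — a synapomorphy uniting that clade.
Only T and Z show the derived state '1' for C2, supporting them as a clade.
Only L and N show the derived state '1' for C3, supporting them as a clade.
Only F, T, and Z show the derived state '0' for C4, supporting them as a clade.
C5 (derived state '1') is unique to T (autapomorphy; uninformative for grouping).
Most parsimonious ingroup topology: ((((T,Z),F),(N,L)),B).
L and T share a more recent common ancestor with each other than either does with B, so B is the least closely related of the three.

B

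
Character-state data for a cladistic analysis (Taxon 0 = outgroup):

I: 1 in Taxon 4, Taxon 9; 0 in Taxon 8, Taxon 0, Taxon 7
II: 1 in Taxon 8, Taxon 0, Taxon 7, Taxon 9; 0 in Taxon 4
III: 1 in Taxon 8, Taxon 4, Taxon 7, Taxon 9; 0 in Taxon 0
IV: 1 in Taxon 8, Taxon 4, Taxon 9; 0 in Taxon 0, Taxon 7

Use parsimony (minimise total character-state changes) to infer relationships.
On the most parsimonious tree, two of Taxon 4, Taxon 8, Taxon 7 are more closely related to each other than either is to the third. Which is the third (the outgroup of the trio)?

Character polarity is set by the outgroup: the derived state is whichever differs from the outgroup's state, so for II the derived state is '0', and for the remaining characters it is '1'.
I (derived state '1') is shared by Taxon 4 and Taxon 9 — a synapomorphy uniting that clade.
II (derived state '0') is unique to Taxon 4 (autapomorphy; uninformative for grouping).
All ingroup taxa share the derived state '1' for III; it defines the ingroup but does not resolve relationships within it.
Only Taxon 4, Taxon 8, and Taxon 9 show the derived state '1' for IV, supporting them as a clade.
Most parsimonious ingroup topology: ((Taxon 8,(Taxon 4,Taxon 9)),Taxon 7).
Taxon 4 and Taxon 8 share a more recent common ancestor with each other than either does with Taxon 7, so Taxon 7 is the least closely related of the three.

Taxon 7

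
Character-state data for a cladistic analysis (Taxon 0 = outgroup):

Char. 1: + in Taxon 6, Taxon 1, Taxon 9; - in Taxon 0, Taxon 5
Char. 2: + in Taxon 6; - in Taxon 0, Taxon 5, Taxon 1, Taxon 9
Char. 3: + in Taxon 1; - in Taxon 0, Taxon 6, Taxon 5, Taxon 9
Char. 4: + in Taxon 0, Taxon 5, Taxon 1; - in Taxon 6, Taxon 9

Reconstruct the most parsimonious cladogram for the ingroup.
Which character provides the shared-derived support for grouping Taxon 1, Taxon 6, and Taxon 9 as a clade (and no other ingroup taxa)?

Character polarity is set by the outgroup: the derived state is whichever differs from the outgroup's state, so for Char. 4 the derived state is '-', and for the remaining characters it is '+'.
Only Taxon 1, Taxon 6, and Taxon 9 show the derived state '+' for Char. 1, supporting them as a clade.
Char. 2: derived state '+' in Taxon 6 only — an autapomorphy, so it tells us nothing about relationships among taxa.
Char. 3 (derived state '+') is unique to Taxon 1 (autapomorphy; uninformative for grouping).
Char. 4 (derived state '-') is shared by Taxon 6 and Taxon 9 — a synapomorphy uniting that clade.
Most parsimonious ingroup topology: (((Taxon 6,Taxon 9),Taxon 1),Taxon 5).
The clade {Taxon 1, Taxon 6, Taxon 9} is supported by Char. 1: its derived state '+' occurs in exactly those taxa and in no other taxon (including the outgroup).

Char. 1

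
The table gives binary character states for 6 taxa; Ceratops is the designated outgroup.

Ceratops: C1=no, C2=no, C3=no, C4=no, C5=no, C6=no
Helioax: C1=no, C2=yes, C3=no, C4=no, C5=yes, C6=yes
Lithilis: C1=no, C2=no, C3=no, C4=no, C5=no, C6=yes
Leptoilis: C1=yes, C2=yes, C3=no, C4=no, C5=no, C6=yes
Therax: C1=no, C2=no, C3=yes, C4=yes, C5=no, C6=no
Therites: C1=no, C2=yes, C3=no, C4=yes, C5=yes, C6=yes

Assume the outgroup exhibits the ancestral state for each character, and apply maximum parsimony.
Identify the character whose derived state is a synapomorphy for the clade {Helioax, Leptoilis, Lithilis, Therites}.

C6

The outgroup has state 'no' for every character, so 'yes' is the derived state throughout.
C1: derived state 'yes' in Leptoilis only — an autapomorphy, so it tells us nothing about relationships among taxa.
C2 (derived state 'yes') is shared by Helioax, Leptoilis, and Therites — a synapomorphy uniting that clade.
C3: derived state 'yes' in Therax only — an autapomorphy, so it tells us nothing about relationships among taxa.
C4 groups Therax and Therites, which is incompatible with the clades supported by the remaining characters; treating it as convergent (homoplasy) costs fewer steps than any alternative tree.
C5 (derived state 'yes') is shared by Helioax and Therites — a synapomorphy uniting that clade.
C6 (derived state 'yes') is shared by Helioax, Leptoilis, Lithilis, and Therites — a synapomorphy uniting that clade.
Most parsimonious ingroup topology: ((((Helioax,Therites),Leptoilis),Lithilis),Therax).
The clade {Helioax, Leptoilis, Lithilis, Therites} is supported by C6: its derived state 'yes' occurs in exactly those taxa and in no other taxon (including the outgroup).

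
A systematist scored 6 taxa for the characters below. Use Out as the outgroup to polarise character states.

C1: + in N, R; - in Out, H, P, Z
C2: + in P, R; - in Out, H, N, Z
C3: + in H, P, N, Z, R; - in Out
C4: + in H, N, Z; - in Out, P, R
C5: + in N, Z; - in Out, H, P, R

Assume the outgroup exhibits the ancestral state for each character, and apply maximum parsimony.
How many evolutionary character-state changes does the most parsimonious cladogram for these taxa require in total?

The outgroup has state '-' for every character, so '+' is the derived state throughout.
C1 groups N and R, which is incompatible with the clades supported by the remaining characters; treating it as convergent (homoplasy) costs fewer steps than any alternative tree.
C2: derived state '+' in P and R only — synapomorphy for {P, R}.
C3 (derived state '+') is shared by all ingroup taxa — unites the whole ingroup.
Only H, N, and Z show the derived state '+' for C4, supporting them as a clade.
C5 (derived state '+') is shared by N and Z — a synapomorphy uniting that clade.
Most parsimonious ingroup topology: ((H,(N,Z)),(P,R)).
Changes per character on this tree: C1: 2; C2: 1; C3: 1; C4: 1; C5: 1.
Total = 6.

6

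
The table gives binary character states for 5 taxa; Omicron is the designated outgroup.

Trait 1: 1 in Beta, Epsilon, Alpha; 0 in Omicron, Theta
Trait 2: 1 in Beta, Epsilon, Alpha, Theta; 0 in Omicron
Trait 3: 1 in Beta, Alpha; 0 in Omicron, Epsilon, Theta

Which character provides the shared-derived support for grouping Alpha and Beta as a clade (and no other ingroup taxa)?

The outgroup has state '0' for every character, so '1' is the derived state throughout.
Only Alpha, Beta, and Epsilon show the derived state '1' for Trait 1, supporting them as a clade.
Trait 2 (derived state '1') is shared by all ingroup taxa — unites the whole ingroup.
Trait 3: derived state '1' in Alpha and Beta only — synapomorphy for {Alpha, Beta}.
Most parsimonious ingroup topology: (((Beta,Alpha),Epsilon),Theta).
The clade {Alpha, Beta} is supported by Trait 3: its derived state '1' occurs in exactly those taxa and in no other taxon (including the outgroup).

Trait 3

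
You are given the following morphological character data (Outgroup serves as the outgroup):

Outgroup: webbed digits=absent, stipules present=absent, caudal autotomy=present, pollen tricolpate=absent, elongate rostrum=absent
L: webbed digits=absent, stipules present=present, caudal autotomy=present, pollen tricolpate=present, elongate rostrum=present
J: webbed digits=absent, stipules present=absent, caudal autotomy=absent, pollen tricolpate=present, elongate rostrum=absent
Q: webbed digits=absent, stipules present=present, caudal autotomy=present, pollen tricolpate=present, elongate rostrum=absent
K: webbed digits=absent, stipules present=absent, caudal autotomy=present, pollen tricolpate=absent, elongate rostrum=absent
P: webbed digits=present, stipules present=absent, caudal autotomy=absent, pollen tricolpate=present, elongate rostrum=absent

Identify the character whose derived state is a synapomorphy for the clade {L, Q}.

Character polarity is set by the outgroup: the derived state is whichever differs from the outgroup's state, so for caudal autotomy the derived state is 'absent', and for the remaining characters it is 'present'.
webbed digits (derived state 'present') is unique to P (autapomorphy; uninformative for grouping).
Only L and Q show the derived state 'present' for stipules present, supporting them as a clade.
caudal autotomy: derived state 'absent' in J and P only — synapomorphy for {J, P}.
Only J, L, P, and Q show the derived state 'present' for pollen tricolpate, supporting them as a clade.
elongate rostrum (derived state 'present') is unique to L (autapomorphy; uninformative for grouping).
Most parsimonious ingroup topology: (((L,Q),(J,P)),K).
The clade {L, Q} is supported by stipules present: its derived state 'present' occurs in exactly those taxa and in no other taxon (including the outgroup).

stipules present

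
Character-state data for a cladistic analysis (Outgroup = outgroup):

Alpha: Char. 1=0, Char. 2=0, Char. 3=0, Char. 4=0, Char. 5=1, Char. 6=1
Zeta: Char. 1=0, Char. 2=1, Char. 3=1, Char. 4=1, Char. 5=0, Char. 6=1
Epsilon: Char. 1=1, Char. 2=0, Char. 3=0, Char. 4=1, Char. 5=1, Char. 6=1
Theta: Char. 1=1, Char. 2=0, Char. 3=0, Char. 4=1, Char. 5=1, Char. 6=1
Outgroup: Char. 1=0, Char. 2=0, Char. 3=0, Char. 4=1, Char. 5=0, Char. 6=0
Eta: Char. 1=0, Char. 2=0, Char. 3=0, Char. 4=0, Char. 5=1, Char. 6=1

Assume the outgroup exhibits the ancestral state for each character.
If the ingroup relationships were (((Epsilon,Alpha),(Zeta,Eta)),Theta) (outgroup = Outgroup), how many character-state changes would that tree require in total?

Map each character onto (((Epsilon,Alpha),(Zeta,Eta)),Theta) (rooted by Outgroup) and count the minimum state changes it requires (Fitch parsimony):
Char. 1: 2; Char. 2: 1; Char. 3: 1; Char. 4: 2; Char. 5: 2; Char. 6: 1.
Total tree length = 9.

9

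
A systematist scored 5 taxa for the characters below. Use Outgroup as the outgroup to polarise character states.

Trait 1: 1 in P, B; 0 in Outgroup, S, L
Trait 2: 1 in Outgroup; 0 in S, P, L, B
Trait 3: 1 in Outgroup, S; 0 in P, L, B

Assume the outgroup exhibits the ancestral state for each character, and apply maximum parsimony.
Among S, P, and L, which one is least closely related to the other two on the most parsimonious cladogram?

S

Character polarity is set by the outgroup: the derived state is whichever differs from the outgroup's state, so for Trait 2, Trait 3 the derived state is '0', and for the remaining characters it is '1'.
Trait 1: derived state '1' in B and P only — synapomorphy for {B, P}.
All ingroup taxa share the derived state '0' for Trait 2; it defines the ingroup but does not resolve relationships within it.
Trait 3 (derived state '0') is shared by B, L, and P — a synapomorphy uniting that clade.
Most parsimonious ingroup topology: (S,((P,B),L)).
L and P share a more recent common ancestor with each other than either does with S, so S is the least closely related of the three.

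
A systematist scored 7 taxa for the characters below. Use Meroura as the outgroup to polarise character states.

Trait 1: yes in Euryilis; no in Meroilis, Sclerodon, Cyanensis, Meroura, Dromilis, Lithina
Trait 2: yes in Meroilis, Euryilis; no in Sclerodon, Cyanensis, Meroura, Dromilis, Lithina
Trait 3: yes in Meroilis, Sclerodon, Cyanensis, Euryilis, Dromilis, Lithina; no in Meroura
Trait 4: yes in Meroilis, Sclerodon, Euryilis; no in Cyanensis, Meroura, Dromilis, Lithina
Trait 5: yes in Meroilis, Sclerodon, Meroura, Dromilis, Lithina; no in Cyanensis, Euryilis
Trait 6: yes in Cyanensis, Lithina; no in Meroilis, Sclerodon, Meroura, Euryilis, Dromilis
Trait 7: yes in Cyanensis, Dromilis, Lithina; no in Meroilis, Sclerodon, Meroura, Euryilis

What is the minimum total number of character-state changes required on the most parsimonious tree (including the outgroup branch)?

8

Character polarity is set by the outgroup: the derived state is whichever differs from the outgroup's state, so for Trait 5 the derived state is 'no', and for the remaining characters it is 'yes'.
Trait 1 (derived state 'yes') is unique to Euryilis (autapomorphy; uninformative for grouping).
Trait 2 (derived state 'yes') is shared by Euryilis and Meroilis — a synapomorphy uniting that clade.
Trait 3 (derived state 'yes') is shared by all ingroup taxa — unites the whole ingroup.
Only Euryilis, Meroilis, and Sclerodon show the derived state 'yes' for Trait 4, supporting them as a clade.
Trait 5 (state 'no') occurs in Cyanensis and Euryilis but conflicts with the nesting implied by the other characters — most parsimoniously interpreted as homoplasy.
Only Cyanensis and Lithina show the derived state 'yes' for Trait 6, supporting them as a clade.
Trait 7 (derived state 'yes') is shared by Cyanensis, Dromilis, and Lithina — a synapomorphy uniting that clade.
Most parsimonious ingroup topology: (((Cyanensis,Lithina),Dromilis),(Sclerodon,(Euryilis,Meroilis))).
Changes per character on this tree: Trait 1: 1; Trait 2: 1; Trait 3: 1; Trait 4: 1; Trait 5: 2; Trait 6: 1; Trait 7: 1.
Total = 8.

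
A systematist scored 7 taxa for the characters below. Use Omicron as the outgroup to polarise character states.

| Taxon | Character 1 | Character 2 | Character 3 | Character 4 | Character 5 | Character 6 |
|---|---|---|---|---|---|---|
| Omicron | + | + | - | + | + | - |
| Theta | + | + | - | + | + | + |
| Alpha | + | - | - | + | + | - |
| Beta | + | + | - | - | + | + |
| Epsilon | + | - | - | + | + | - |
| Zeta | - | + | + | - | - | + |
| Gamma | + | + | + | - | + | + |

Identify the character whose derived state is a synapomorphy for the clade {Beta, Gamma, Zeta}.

Character polarity is set by the outgroup: the derived state is whichever differs from the outgroup's state, so for Character 1, Character 2, Character 4, Character 5 the derived state is '-', and for the remaining characters it is '+'.
Character 1 (derived state '-') is unique to Zeta (autapomorphy; uninformative for grouping).
Character 2: derived state '-' in Alpha and Epsilon only — synapomorphy for {Alpha, Epsilon}.
Character 3: derived state '+' in Gamma and Zeta only — synapomorphy for {Gamma, Zeta}.
Character 4: derived state '-' in Beta, Gamma, and Zeta only — synapomorphy for {Beta, Gamma, Zeta}.
Character 5 (derived state '-') is unique to Zeta (autapomorphy; uninformative for grouping).
Character 6 (derived state '+') is shared by Beta, Gamma, Theta, and Zeta — a synapomorphy uniting that clade.
Most parsimonious ingroup topology: ((Theta,(Beta,(Zeta,Gamma))),(Alpha,Epsilon)).
The clade {Beta, Gamma, Zeta} is supported by Character 4: its derived state '-' occurs in exactly those taxa and in no other taxon (including the outgroup).

Character 4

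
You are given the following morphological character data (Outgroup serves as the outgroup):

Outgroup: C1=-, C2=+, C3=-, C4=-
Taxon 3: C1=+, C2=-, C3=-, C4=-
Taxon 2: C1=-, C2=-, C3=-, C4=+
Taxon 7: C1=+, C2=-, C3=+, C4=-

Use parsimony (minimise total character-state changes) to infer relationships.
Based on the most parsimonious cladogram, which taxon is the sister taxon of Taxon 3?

Character polarity is set by the outgroup: the derived state is whichever differs from the outgroup's state, so for C2 the derived state is '-', and for the remaining characters it is '+'.
C1 (derived state '+') is shared by Taxon 3 and Taxon 7 — a synapomorphy uniting that clade.
All ingroup taxa share the derived state '-' for C2; it defines the ingroup but does not resolve relationships within it.
C3 (derived state '+') is unique to Taxon 7 (autapomorphy; uninformative for grouping).
C4 (derived state '+') is unique to Taxon 2 (autapomorphy; uninformative for grouping).
Most parsimonious ingroup topology: ((Taxon 3,Taxon 7),Taxon 2).
Taxon 3 and Taxon 7 form a cherry on this tree, so they are sister taxa.

Taxon 7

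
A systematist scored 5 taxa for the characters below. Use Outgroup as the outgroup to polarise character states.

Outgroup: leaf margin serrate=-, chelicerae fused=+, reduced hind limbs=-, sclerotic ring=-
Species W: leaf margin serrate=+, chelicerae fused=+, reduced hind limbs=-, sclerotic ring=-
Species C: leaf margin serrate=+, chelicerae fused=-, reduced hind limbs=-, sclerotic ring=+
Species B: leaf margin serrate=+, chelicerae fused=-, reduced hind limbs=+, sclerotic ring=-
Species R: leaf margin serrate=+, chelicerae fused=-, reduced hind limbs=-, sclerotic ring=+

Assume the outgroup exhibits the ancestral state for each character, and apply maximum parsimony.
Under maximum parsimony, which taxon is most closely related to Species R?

Species C

Character polarity is set by the outgroup: the derived state is whichever differs from the outgroup's state, so for chelicerae fused the derived state is '-', and for the remaining characters it is '+'.
All ingroup taxa share the derived state '+' for leaf margin serrate; it defines the ingroup but does not resolve relationships within it.
chelicerae fused (derived state '-') is shared by Species B, Species C, and Species R — a synapomorphy uniting that clade.
reduced hind limbs: derived state '+' in Species B only — an autapomorphy, so it tells us nothing about relationships among taxa.
sclerotic ring: derived state '+' in Species C and Species R only — synapomorphy for {Species C, Species R}.
Most parsimonious ingroup topology: (Species W,((Species C,Species R),Species B)).
Species R and Species C form a cherry on this tree, so they are sister taxa.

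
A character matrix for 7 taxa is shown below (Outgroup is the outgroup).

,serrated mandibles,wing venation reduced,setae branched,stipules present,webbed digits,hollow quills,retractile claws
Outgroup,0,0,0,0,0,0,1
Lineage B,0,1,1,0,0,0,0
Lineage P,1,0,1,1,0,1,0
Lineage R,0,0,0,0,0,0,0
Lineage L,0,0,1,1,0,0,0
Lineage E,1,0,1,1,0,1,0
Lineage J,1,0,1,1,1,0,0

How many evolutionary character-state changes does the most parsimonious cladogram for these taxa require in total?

Character polarity is set by the outgroup: the derived state is whichever differs from the outgroup's state, so for retractile claws the derived state is '0', and for the remaining characters it is '1'.
serrated mandibles: derived state '1' in Lineage E, Lineage J, and Lineage P only — synapomorphy for {Lineage E, Lineage J, Lineage P}.
wing venation reduced: derived state '1' in Lineage B only — an autapomorphy, so it tells us nothing about relationships among taxa.
setae branched (derived state '1') is shared by Lineage B, Lineage E, Lineage J, Lineage L, and Lineage P — a synapomorphy uniting that clade.
stipules present (derived state '1') is shared by Lineage E, Lineage J, Lineage L, and Lineage P — a synapomorphy uniting that clade.
webbed digits (derived state '1') is unique to Lineage J (autapomorphy; uninformative for grouping).
hollow quills: derived state '1' in Lineage E and Lineage P only — synapomorphy for {Lineage E, Lineage P}.
All ingroup taxa share the derived state '0' for retractile claws; it defines the ingroup but does not resolve relationships within it.
Most parsimonious ingroup topology: ((Lineage B,(((Lineage P,Lineage E),Lineage J),Lineage L)),Lineage R).
Changes per character on this tree: serrated mandibles: 1; wing venation reduced: 1; setae branched: 1; stipules present: 1; webbed digits: 1; hollow quills: 1; retractile claws: 1.
Total = 7.

7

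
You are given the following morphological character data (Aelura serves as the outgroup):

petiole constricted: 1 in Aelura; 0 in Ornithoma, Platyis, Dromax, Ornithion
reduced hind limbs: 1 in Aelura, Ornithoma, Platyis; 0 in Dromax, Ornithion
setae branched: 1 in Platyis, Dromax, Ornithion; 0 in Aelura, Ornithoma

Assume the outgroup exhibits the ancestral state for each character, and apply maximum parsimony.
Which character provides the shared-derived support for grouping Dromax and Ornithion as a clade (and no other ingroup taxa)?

reduced hind limbs

Character polarity is set by the outgroup: the derived state is whichever differs from the outgroup's state, so for petiole constricted, reduced hind limbs the derived state is '0', and for the remaining characters it is '1'.
petiole constricted (derived state '0') is shared by all ingroup taxa — unites the whole ingroup.
Only Dromax and Ornithion show the derived state '0' for reduced hind limbs, supporting them as a clade.
Only Dromax, Ornithion, and Platyis show the derived state '1' for setae branched, supporting them as a clade.
Most parsimonious ingroup topology: (Ornithoma,(Platyis,(Dromax,Ornithion))).
The clade {Dromax, Ornithion} is supported by reduced hind limbs: its derived state '0' occurs in exactly those taxa and in no other taxon (including the outgroup).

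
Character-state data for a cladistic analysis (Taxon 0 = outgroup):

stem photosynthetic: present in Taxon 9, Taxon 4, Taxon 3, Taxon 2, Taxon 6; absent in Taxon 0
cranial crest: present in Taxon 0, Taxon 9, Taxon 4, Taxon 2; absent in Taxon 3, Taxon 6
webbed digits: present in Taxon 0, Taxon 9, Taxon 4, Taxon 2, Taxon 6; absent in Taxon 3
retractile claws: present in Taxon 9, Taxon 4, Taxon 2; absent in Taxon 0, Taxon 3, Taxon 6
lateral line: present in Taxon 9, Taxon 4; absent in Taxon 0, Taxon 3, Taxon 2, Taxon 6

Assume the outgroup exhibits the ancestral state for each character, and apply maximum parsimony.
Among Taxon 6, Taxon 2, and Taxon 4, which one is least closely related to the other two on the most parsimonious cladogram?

Taxon 6

Character polarity is set by the outgroup: the derived state is whichever differs from the outgroup's state, so for cranial crest, webbed digits the derived state is 'absent', and for the remaining characters it is 'present'.
All ingroup taxa share the derived state 'present' for stem photosynthetic; it defines the ingroup but does not resolve relationships within it.
cranial crest: derived state 'absent' in Taxon 3 and Taxon 6 only — synapomorphy for {Taxon 3, Taxon 6}.
webbed digits: derived state 'absent' in Taxon 3 only — an autapomorphy, so it tells us nothing about relationships among taxa.
retractile claws (derived state 'present') is shared by Taxon 2, Taxon 4, and Taxon 9 — a synapomorphy uniting that clade.
lateral line: derived state 'present' in Taxon 4 and Taxon 9 only — synapomorphy for {Taxon 4, Taxon 9}.
Most parsimonious ingroup topology: (((Taxon 9,Taxon 4),Taxon 2),(Taxon 3,Taxon 6)).
Taxon 4 and Taxon 2 share a more recent common ancestor with each other than either does with Taxon 6, so Taxon 6 is the least closely related of the three.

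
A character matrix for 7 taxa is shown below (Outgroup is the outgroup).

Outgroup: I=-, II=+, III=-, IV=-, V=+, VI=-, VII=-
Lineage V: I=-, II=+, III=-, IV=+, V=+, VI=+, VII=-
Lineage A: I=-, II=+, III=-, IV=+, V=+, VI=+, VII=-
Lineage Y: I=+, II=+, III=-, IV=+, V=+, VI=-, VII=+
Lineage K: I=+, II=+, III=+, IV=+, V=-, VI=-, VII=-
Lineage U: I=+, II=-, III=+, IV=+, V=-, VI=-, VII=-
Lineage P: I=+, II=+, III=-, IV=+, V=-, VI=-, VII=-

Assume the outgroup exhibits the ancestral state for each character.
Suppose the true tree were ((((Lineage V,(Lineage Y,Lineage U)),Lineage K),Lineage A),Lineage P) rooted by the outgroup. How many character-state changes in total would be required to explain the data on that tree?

Map each character onto ((((Lineage V,(Lineage Y,Lineage U)),Lineage K),Lineage A),Lineage P) (rooted by Outgroup) and count the minimum state changes it requires (Fitch parsimony):
I: 3; II: 1; III: 2; IV: 1; V: 3; VI: 2; VII: 1.
Total tree length = 13.

13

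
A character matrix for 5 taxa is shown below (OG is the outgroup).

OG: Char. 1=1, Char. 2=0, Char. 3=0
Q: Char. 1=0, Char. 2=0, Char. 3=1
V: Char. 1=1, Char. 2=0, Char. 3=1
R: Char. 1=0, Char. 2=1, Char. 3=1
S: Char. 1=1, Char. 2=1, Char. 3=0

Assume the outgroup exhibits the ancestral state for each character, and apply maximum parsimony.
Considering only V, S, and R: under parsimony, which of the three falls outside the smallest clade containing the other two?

Character polarity is set by the outgroup: the derived state is whichever differs from the outgroup's state, so for Char. 1 the derived state is '0', and for the remaining characters it is '1'.
Char. 1 (derived state '0') is shared by Q and R — a synapomorphy uniting that clade.
Char. 2 groups R and S, which is incompatible with the clades supported by the remaining characters; treating it as convergent (homoplasy) costs fewer steps than any alternative tree.
Only Q, R, and V show the derived state '1' for Char. 3, supporting them as a clade.
Most parsimonious ingroup topology: (((Q,R),V),S).
R and V share a more recent common ancestor with each other than either does with S, so S is the least closely related of the three.

S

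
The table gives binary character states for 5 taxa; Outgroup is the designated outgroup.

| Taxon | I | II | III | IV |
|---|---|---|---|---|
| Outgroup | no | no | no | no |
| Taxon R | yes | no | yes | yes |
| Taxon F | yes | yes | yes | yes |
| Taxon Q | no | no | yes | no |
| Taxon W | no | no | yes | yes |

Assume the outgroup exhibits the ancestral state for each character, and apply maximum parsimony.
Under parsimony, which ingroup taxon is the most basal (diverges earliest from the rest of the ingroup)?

Taxon Q

The outgroup has state 'no' for every character, so 'yes' is the derived state throughout.
I: derived state 'yes' in Taxon F and Taxon R only — synapomorphy for {Taxon F, Taxon R}.
II (derived state 'yes') is unique to Taxon F (autapomorphy; uninformative for grouping).
III (derived state 'yes') is shared by all ingroup taxa — unites the whole ingroup.
IV: derived state 'yes' in Taxon F, Taxon R, and Taxon W only — synapomorphy for {Taxon F, Taxon R, Taxon W}.
Most parsimonious ingroup topology: (((Taxon R,Taxon F),Taxon W),Taxon Q).
Taxon Q is sister to the clade containing all other ingroup taxa, so it is the earliest-diverging (most basal) ingroup lineage.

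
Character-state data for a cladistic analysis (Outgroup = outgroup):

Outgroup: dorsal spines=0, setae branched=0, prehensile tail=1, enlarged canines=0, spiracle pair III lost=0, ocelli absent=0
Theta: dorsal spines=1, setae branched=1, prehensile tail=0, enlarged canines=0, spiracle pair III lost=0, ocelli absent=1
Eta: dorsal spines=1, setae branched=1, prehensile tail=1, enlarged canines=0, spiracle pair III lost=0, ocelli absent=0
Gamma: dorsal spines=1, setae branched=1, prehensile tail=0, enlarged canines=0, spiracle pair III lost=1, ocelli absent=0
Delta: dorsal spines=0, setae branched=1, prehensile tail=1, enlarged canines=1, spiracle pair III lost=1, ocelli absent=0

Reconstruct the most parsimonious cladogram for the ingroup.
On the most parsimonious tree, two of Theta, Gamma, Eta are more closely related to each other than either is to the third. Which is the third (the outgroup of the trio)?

Character polarity is set by the outgroup: the derived state is whichever differs from the outgroup's state, so for prehensile tail the derived state is '0', and for the remaining characters it is '1'.
dorsal spines: derived state '1' in Eta, Gamma, and Theta only — synapomorphy for {Eta, Gamma, Theta}.
setae branched (derived state '1') is shared by all ingroup taxa — unites the whole ingroup.
prehensile tail (derived state '0') is shared by Gamma and Theta — a synapomorphy uniting that clade.
enlarged canines: derived state '1' in Delta only — an autapomorphy, so it tells us nothing about relationships among taxa.
spiracle pair III lost groups Delta and Gamma, which is incompatible with the clades supported by the remaining characters; treating it as convergent (homoplasy) costs fewer steps than any alternative tree.
ocelli absent: derived state '1' in Theta only — an autapomorphy, so it tells us nothing about relationships among taxa.
Most parsimonious ingroup topology: (((Theta,Gamma),Eta),Delta).
Theta and Gamma share a more recent common ancestor with each other than either does with Eta, so Eta is the least closely related of the three.

Eta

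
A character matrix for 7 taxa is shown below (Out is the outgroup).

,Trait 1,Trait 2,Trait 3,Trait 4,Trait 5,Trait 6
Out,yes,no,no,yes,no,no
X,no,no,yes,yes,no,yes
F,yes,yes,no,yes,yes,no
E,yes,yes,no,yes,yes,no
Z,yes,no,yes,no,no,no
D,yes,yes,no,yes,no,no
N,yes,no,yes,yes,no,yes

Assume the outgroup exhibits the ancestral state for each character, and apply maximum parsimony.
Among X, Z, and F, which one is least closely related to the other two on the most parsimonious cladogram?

F

Character polarity is set by the outgroup: the derived state is whichever differs from the outgroup's state, so for Trait 1, Trait 4 the derived state is 'no', and for the remaining characters it is 'yes'.
Trait 1 (derived state 'no') is unique to X (autapomorphy; uninformative for grouping).
Only D, E, and F show the derived state 'yes' for Trait 2, supporting them as a clade.
Trait 3: derived state 'yes' in N, X, and Z only — synapomorphy for {N, X, Z}.
Trait 4: derived state 'no' in Z only — an autapomorphy, so it tells us nothing about relationships among taxa.
Only E and F show the derived state 'yes' for Trait 5, supporting them as a clade.
Only N and X show the derived state 'yes' for Trait 6, supporting them as a clade.
Most parsimonious ingroup topology: (((X,N),Z),((F,E),D)).
Z and X share a more recent common ancestor with each other than either does with F, so F is the least closely related of the three.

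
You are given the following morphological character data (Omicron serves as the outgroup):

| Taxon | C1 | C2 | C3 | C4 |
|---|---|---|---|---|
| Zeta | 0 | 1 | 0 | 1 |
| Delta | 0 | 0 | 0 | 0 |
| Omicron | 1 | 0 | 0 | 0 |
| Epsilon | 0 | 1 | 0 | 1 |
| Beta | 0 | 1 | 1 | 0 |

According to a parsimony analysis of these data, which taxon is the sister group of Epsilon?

Character polarity is set by the outgroup: the derived state is whichever differs from the outgroup's state, so for C1 the derived state is '0', and for the remaining characters it is '1'.
All ingroup taxa share the derived state '0' for C1; it defines the ingroup but does not resolve relationships within it.
Only Beta, Epsilon, and Zeta show the derived state '1' for C2, supporting them as a clade.
C3 (derived state '1') is unique to Beta (autapomorphy; uninformative for grouping).
C4: derived state '1' in Epsilon and Zeta only — synapomorphy for {Epsilon, Zeta}.
Most parsimonious ingroup topology: ((Beta,(Zeta,Epsilon)),Delta).
Epsilon and Zeta form a cherry on this tree, so they are sister taxa.

Zeta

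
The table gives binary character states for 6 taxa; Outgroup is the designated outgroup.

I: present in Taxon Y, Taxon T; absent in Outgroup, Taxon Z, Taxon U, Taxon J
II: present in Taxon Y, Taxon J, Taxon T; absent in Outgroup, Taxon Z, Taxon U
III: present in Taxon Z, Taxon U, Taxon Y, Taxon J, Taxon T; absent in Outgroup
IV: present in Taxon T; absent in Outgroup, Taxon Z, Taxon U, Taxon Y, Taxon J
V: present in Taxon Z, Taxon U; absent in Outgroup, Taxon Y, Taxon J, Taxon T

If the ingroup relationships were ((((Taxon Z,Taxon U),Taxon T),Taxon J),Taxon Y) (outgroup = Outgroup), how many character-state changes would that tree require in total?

7

Map each character onto ((((Taxon Z,Taxon U),Taxon T),Taxon J),Taxon Y) (rooted by Outgroup) and count the minimum state changes it requires (Fitch parsimony):
I: 2; II: 2; III: 1; IV: 1; V: 1.
Total tree length = 7.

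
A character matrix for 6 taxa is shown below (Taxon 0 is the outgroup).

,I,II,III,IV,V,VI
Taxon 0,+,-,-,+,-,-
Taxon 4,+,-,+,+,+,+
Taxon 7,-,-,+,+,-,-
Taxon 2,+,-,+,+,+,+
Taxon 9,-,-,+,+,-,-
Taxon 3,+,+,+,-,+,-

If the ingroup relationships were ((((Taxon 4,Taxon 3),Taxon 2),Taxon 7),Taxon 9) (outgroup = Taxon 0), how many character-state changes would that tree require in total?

8

Map each character onto ((((Taxon 4,Taxon 3),Taxon 2),Taxon 7),Taxon 9) (rooted by Taxon 0) and count the minimum state changes it requires (Fitch parsimony):
I: 2; II: 1; III: 1; IV: 1; V: 1; VI: 2.
Total tree length = 8.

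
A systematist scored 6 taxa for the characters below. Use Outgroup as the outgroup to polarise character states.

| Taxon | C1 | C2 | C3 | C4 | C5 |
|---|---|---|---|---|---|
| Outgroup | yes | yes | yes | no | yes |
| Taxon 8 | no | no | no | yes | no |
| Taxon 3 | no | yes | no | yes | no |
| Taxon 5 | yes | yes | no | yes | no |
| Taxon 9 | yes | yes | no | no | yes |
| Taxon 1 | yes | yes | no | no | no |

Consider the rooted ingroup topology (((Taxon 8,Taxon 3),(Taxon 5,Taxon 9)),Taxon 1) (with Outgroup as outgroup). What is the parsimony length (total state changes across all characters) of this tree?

7

Map each character onto (((Taxon 8,Taxon 3),(Taxon 5,Taxon 9)),Taxon 1) (rooted by Outgroup) and count the minimum state changes it requires (Fitch parsimony):
C1: 1; C2: 1; C3: 1; C4: 2; C5: 2.
Total tree length = 7.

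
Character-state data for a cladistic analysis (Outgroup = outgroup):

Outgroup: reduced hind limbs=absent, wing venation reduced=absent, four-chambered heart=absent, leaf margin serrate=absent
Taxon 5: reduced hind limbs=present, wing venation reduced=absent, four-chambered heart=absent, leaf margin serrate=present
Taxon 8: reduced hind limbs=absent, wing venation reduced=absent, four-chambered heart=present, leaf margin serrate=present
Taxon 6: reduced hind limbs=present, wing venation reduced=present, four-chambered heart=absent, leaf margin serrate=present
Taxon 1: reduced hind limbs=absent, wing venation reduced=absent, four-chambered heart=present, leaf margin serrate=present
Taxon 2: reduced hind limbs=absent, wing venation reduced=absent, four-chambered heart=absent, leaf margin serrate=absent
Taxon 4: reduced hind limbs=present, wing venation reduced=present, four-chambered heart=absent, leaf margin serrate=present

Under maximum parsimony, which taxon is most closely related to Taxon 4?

The outgroup has state 'absent' for every character, so 'present' is the derived state throughout.
reduced hind limbs: derived state 'present' in Taxon 4, Taxon 5, and Taxon 6 only — synapomorphy for {Taxon 4, Taxon 5, Taxon 6}.
Only Taxon 4 and Taxon 6 show the derived state 'present' for wing venation reduced, supporting them as a clade.
four-chambered heart (derived state 'present') is shared by Taxon 1 and Taxon 8 — a synapomorphy uniting that clade.
Only Taxon 1, Taxon 4, Taxon 5, Taxon 6, and Taxon 8 show the derived state 'present' for leaf margin serrate, supporting them as a clade.
Most parsimonious ingroup topology: (((Taxon 5,(Taxon 6,Taxon 4)),(Taxon 8,Taxon 1)),Taxon 2).
Taxon 4 and Taxon 6 form a cherry on this tree, so they are sister taxa.

Taxon 6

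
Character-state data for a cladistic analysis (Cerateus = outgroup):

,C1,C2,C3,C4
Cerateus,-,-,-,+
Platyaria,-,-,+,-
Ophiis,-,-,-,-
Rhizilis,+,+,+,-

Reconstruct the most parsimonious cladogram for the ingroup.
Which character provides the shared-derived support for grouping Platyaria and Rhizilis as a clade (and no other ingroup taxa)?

C3

Character polarity is set by the outgroup: the derived state is whichever differs from the outgroup's state, so for C4 the derived state is '-', and for the remaining characters it is '+'.
C1 (derived state '+') is unique to Rhizilis (autapomorphy; uninformative for grouping).
C2: derived state '+' in Rhizilis only — an autapomorphy, so it tells us nothing about relationships among taxa.
Only Platyaria and Rhizilis show the derived state '+' for C3, supporting them as a clade.
All ingroup taxa share the derived state '-' for C4; it defines the ingroup but does not resolve relationships within it.
Most parsimonious ingroup topology: ((Platyaria,Rhizilis),Ophiis).
The clade {Platyaria, Rhizilis} is supported by C3: its derived state '+' occurs in exactly those taxa and in no other taxon (including the outgroup).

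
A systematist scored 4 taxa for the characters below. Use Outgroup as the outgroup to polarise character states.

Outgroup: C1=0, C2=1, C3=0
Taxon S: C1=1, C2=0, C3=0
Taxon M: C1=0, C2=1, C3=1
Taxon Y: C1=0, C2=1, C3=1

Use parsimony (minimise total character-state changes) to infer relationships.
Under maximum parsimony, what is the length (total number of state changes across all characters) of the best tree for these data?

3

Character polarity is set by the outgroup: the derived state is whichever differs from the outgroup's state, so for C2 the derived state is '0', and for the remaining characters it is '1'.
C1 (derived state '1') is unique to Taxon S (autapomorphy; uninformative for grouping).
C2: derived state '0' in Taxon S only — an autapomorphy, so it tells us nothing about relationships among taxa.
C3: derived state '1' in Taxon M and Taxon Y only — synapomorphy for {Taxon M, Taxon Y}.
Most parsimonious ingroup topology: (Taxon S,(Taxon M,Taxon Y)).
Changes per character on this tree: C1: 1; C2: 1; C3: 1.
Total = 3.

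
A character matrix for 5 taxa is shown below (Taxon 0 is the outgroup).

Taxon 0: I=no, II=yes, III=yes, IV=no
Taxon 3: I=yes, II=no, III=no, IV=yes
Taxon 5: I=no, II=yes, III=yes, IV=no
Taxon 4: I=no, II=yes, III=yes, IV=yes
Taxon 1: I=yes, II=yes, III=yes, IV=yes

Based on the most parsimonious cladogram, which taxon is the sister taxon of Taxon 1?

Taxon 3

Character polarity is set by the outgroup: the derived state is whichever differs from the outgroup's state, so for II, III the derived state is 'no', and for the remaining characters it is 'yes'.
I: derived state 'yes' in Taxon 1 and Taxon 3 only — synapomorphy for {Taxon 1, Taxon 3}.
II (derived state 'no') is unique to Taxon 3 (autapomorphy; uninformative for grouping).
III: derived state 'no' in Taxon 3 only — an autapomorphy, so it tells us nothing about relationships among taxa.
IV: derived state 'yes' in Taxon 1, Taxon 3, and Taxon 4 only — synapomorphy for {Taxon 1, Taxon 3, Taxon 4}.
Most parsimonious ingroup topology: (((Taxon 3,Taxon 1),Taxon 4),Taxon 5).
Taxon 1 and Taxon 3 form a cherry on this tree, so they are sister taxa.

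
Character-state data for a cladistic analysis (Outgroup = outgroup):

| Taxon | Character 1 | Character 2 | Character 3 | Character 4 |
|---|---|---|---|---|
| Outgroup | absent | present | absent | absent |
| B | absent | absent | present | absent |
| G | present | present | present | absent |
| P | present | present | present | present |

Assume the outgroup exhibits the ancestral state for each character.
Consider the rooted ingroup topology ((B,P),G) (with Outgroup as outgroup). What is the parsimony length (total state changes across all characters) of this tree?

Map each character onto ((B,P),G) (rooted by Outgroup) and count the minimum state changes it requires (Fitch parsimony):
Character 1: 2; Character 2: 1; Character 3: 1; Character 4: 1.
Total tree length = 5.

5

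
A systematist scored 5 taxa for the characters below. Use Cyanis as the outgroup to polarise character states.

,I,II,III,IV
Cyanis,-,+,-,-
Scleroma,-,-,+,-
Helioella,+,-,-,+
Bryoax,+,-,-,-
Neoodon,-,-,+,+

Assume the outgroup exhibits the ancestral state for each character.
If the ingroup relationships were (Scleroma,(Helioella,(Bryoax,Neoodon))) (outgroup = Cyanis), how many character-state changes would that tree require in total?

Map each character onto (Scleroma,(Helioella,(Bryoax,Neoodon))) (rooted by Cyanis) and count the minimum state changes it requires (Fitch parsimony):
I: 2; II: 1; III: 2; IV: 2.
Total tree length = 7.

7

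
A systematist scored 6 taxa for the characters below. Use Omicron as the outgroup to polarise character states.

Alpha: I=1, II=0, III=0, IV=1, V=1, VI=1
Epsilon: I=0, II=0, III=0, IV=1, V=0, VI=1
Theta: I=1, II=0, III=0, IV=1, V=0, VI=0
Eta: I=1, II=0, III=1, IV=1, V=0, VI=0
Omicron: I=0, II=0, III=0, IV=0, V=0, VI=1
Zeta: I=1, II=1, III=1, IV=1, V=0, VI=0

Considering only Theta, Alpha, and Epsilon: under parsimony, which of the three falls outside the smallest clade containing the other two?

Epsilon

Character polarity is set by the outgroup: the derived state is whichever differs from the outgroup's state, so for VI the derived state is '0', and for the remaining characters it is '1'.
Only Alpha, Eta, Theta, and Zeta show the derived state '1' for I, supporting them as a clade.
II: derived state '1' in Zeta only — an autapomorphy, so it tells us nothing about relationships among taxa.
III (derived state '1') is shared by Eta and Zeta — a synapomorphy uniting that clade.
IV (derived state '1') is shared by all ingroup taxa — unites the whole ingroup.
V (derived state '1') is unique to Alpha (autapomorphy; uninformative for grouping).
VI: derived state '0' in Eta, Theta, and Zeta only — synapomorphy for {Eta, Theta, Zeta}.
Most parsimonious ingroup topology: ((Alpha,(Theta,(Eta,Zeta))),Epsilon).
Alpha and Theta share a more recent common ancestor with each other than either does with Epsilon, so Epsilon is the least closely related of the three.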